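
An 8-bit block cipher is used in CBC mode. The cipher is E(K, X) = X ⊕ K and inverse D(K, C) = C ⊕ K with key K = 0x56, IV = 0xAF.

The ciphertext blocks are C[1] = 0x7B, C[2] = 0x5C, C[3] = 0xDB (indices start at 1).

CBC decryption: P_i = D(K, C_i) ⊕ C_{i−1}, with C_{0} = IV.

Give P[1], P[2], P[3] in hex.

P[1] = 0x82, P[2] = 0x71, P[3] = 0xD1

P[1]: D(K, 0x7B) = 0x2D; 0x2D ⊕ 0xAF = 0x82.
P[2]: D(K, 0x5C) = 0x0A; 0x0A ⊕ 0x7B = 0x71.
P[3]: D(K, 0xDB) = 0x8D; 0x8D ⊕ 0x5C = 0xD1.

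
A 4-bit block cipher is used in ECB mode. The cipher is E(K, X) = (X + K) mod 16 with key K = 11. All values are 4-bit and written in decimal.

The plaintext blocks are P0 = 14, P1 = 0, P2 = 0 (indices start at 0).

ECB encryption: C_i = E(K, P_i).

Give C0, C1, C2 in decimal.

C0 = 9, C1 = 11, C2 = 11

C0: E(K, 14) = 9.
C1: E(K, 0) = 11.
C2: E(K, 0) = 11.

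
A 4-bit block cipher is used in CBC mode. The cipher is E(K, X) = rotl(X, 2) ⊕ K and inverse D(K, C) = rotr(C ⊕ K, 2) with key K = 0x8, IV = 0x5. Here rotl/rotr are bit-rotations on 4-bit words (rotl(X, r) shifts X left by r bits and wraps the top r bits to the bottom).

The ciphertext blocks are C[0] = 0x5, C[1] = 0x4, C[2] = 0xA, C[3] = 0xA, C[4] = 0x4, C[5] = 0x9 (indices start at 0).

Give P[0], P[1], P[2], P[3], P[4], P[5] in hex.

CBC decryption: P_i = D(K, C_i) ⊕ C_{i−1}, with C_{−1} = IV.
P[0]: D(K, 0x5) = 0x7; 0x7 ⊕ 0x5 = 0x2.
P[1]: D(K, 0x4) = 0x3; 0x3 ⊕ 0x5 = 0x6.
P[2]: D(K, 0xA) = 0x8; 0x8 ⊕ 0x4 = 0xC.
P[3]: D(K, 0xA) = 0x8; 0x8 ⊕ 0xA = 0x2.
P[4]: D(K, 0x4) = 0x3; 0x3 ⊕ 0xA = 0x9.
P[5]: D(K, 0x9) = 0x4; 0x4 ⊕ 0x4 = 0x0.

P[0] = 0x2, P[1] = 0x6, P[2] = 0xC, P[3] = 0x2, P[4] = 0x9, P[5] = 0x0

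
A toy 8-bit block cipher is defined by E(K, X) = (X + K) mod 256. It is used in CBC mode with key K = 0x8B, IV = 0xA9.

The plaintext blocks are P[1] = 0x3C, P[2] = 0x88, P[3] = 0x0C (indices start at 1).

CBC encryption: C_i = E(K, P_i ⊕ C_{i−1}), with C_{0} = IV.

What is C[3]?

C[3] = 0xCA

C[1]: P[1] ⊕ 0xA9 = 0x95; E(K, 0x95) = 0x20.
C[2]: P[2] ⊕ 0x20 = 0xA8; E(K, 0xA8) = 0x33.
C[3]: P[3] ⊕ 0x33 = 0x3F; E(K, 0x3F) = 0xCA.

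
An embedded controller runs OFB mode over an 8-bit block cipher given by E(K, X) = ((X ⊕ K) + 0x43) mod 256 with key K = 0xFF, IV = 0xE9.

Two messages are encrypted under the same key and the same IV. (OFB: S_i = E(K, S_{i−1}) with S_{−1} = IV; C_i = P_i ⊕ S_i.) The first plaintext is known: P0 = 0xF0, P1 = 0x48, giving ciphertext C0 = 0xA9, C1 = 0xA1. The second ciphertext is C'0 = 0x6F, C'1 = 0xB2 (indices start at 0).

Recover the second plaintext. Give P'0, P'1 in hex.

P'0 = 0x36, P'1 = 0x5B

In OFB with a reused IV, both messages share the same keystream S_i, so C_i ⊕ C'_i = P_i ⊕ P'_i and thus P'_i = P_i ⊕ C_i ⊕ C'_i.
P'0: 0xF0 ⊕ 0xA9 ⊕ 0x6F = 0x36.
P'1: 0x48 ⊕ 0xA1 ⊕ 0xB2 = 0x5B.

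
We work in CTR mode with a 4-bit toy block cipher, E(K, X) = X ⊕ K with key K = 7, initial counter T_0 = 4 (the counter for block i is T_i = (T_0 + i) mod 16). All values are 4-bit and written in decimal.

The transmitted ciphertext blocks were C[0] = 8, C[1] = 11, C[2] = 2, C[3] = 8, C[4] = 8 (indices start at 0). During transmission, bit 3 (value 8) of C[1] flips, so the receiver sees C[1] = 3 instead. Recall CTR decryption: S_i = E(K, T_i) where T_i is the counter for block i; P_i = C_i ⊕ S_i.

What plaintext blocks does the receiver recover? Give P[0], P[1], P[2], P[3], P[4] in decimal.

P[0] = 11, P[1] = 1, P[2] = 3, P[3] = 8, P[4] = 7

Only C[1] changed, to 3. In CTR, a change in C_i flips the same bit in P_i only; the keystream is unaffected. Decrypting the received ciphertext:
P[0]: T = 4, S = E(K, T) = 3; 8 ⊕ 3 = 11.
P[1]: T = 5, S = E(K, T) = 2; 3 ⊕ 2 = 1.
P[2]: T = 6, S = E(K, T) = 1; 2 ⊕ 1 = 3.
P[3]: T = 7, S = E(K, T) = 0; 8 ⊕ 0 = 8.
P[4]: T = 8, S = E(K, T) = 15; 8 ⊕ 15 = 7.
Blocks that differ from the original plaintext: P[1].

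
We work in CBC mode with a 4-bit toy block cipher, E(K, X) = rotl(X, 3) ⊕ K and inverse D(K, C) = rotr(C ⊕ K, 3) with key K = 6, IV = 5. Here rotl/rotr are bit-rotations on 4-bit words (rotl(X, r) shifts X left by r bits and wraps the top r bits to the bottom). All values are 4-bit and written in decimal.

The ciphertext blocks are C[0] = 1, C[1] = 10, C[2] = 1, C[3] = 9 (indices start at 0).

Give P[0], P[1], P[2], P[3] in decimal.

P[0] = 11, P[1] = 8, P[2] = 4, P[3] = 14

CBC decryption: P_i = D(K, C_i) ⊕ C_{i−1}, with C_{−1} = IV.
P[0]: D(K, 1) = 14; 14 ⊕ 5 = 11.
P[1]: D(K, 10) = 9; 9 ⊕ 1 = 8.
P[2]: D(K, 1) = 14; 14 ⊕ 10 = 4.
P[3]: D(K, 9) = 15; 15 ⊕ 1 = 14.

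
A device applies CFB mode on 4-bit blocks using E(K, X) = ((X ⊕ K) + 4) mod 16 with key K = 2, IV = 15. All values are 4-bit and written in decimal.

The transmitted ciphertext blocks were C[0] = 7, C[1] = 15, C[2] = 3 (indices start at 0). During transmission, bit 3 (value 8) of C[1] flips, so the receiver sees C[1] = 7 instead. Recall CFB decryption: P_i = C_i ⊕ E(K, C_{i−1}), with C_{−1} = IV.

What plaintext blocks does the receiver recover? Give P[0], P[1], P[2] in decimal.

P[0] = 6, P[1] = 14, P[2] = 10

Only C[1] changed, to 7. In CFB, a change in C_i flips the same bit in P_i and garbles P_{i+1}. Decrypting the received ciphertext:
P[0]: E(K, 15) = 1; 7 ⊕ 1 = 6.
P[1]: E(K, 7) = 9; 7 ⊕ 9 = 14.
P[2]: E(K, 7) = 9; 3 ⊕ 9 = 10.
Blocks that differ from the original plaintext: P[1], P[2].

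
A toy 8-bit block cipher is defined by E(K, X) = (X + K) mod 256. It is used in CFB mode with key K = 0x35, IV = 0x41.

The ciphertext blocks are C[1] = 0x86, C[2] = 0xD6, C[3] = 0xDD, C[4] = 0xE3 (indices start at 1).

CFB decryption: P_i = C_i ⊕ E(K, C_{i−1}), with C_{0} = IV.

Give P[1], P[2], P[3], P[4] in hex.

P[1] = 0xF0, P[2] = 0x6D, P[3] = 0xD6, P[4] = 0xF1

P[1]: E(K, 0x41) = 0x76; 0x86 ⊕ 0x76 = 0xF0.
P[2]: E(K, 0x86) = 0xBB; 0xD6 ⊕ 0xBB = 0x6D.
P[3]: E(K, 0xD6) = 0x0B; 0xDD ⊕ 0x0B = 0xD6.
P[4]: E(K, 0xDD) = 0x12; 0xE3 ⊕ 0x12 = 0xF1.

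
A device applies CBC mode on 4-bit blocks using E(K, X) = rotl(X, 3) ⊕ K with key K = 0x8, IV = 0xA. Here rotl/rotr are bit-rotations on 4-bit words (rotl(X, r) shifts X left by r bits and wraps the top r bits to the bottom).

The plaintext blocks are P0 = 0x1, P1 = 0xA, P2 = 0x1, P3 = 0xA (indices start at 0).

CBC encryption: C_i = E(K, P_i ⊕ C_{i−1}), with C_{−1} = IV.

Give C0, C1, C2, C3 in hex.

C0 = 0x5, C1 = 0x7, C2 = 0xB, C3 = 0x0

C0: P0 ⊕ 0xA = 0xB; E(K, 0xB) = 0x5.
C1: P1 ⊕ 0x5 = 0xF; E(K, 0xF) = 0x7.
C2: P2 ⊕ 0x7 = 0x6; E(K, 0x6) = 0xB.
C3: P3 ⊕ 0xB = 0x1; E(K, 0x1) = 0x0.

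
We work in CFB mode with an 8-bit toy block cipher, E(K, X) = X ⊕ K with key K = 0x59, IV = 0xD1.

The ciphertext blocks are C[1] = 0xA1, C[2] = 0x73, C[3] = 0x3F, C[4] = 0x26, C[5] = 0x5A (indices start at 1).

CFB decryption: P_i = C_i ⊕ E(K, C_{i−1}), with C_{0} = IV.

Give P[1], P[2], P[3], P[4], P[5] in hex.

P[1] = 0x29, P[2] = 0x8B, P[3] = 0x15, P[4] = 0x40, P[5] = 0x25

P[1]: E(K, 0xD1) = 0x88; 0xA1 ⊕ 0x88 = 0x29.
P[2]: E(K, 0xA1) = 0xF8; 0x73 ⊕ 0xF8 = 0x8B.
P[3]: E(K, 0x73) = 0x2A; 0x3F ⊕ 0x2A = 0x15.
P[4]: E(K, 0x3F) = 0x66; 0x26 ⊕ 0x66 = 0x40.
P[5]: E(K, 0x26) = 0x7F; 0x5A ⊕ 0x7F = 0x25.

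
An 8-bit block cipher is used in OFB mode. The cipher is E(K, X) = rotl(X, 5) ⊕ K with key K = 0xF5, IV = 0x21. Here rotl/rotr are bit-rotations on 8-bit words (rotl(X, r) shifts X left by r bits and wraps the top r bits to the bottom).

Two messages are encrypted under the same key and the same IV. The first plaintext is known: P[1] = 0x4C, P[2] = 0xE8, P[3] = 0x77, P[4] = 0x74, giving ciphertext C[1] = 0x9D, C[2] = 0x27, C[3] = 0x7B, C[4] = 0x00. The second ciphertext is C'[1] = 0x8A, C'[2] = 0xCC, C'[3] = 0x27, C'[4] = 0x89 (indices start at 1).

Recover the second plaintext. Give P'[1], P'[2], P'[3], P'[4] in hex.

In OFB with a reused IV, both messages share the same keystream S_i, so C_i ⊕ C'_i = P_i ⊕ P'_i and thus P'_i = P_i ⊕ C_i ⊕ C'_i.
P'[1]: 0x4C ⊕ 0x9D ⊕ 0x8A = 0x5B.
P'[2]: 0xE8 ⊕ 0x27 ⊕ 0xCC = 0x03.
P'[3]: 0x77 ⊕ 0x7B ⊕ 0x27 = 0x2B.
P'[4]: 0x74 ⊕ 0x00 ⊕ 0x89 = 0xFD.

P'[1] = 0x5B, P'[2] = 0x03, P'[3] = 0x2B, P'[4] = 0xFD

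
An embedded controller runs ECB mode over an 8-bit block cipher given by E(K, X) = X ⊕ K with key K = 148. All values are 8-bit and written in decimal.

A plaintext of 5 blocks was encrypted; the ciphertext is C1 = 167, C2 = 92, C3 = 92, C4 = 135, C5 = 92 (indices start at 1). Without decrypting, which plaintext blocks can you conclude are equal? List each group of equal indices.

P2 = P3 = P5

ECB encrypts each block independently with the same key, so equal ciphertext blocks imply equal plaintext blocks.
C2 = C3 = C5 = 92, so P2 = P3 = P5.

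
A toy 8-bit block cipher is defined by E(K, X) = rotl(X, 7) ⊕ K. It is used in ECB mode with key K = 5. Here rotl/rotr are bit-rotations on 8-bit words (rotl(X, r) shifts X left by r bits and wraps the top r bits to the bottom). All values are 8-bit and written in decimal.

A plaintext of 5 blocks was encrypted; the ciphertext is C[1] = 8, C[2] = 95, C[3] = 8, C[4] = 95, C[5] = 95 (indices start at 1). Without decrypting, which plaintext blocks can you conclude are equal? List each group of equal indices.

P[1] = P[3]; P[2] = P[4] = P[5]

ECB encrypts each block independently with the same key, so equal ciphertext blocks imply equal plaintext blocks.
C[1] = C[3] = 8, so P[1] = P[3].
C[2] = C[4] = C[5] = 95, so P[2] = P[4] = P[5].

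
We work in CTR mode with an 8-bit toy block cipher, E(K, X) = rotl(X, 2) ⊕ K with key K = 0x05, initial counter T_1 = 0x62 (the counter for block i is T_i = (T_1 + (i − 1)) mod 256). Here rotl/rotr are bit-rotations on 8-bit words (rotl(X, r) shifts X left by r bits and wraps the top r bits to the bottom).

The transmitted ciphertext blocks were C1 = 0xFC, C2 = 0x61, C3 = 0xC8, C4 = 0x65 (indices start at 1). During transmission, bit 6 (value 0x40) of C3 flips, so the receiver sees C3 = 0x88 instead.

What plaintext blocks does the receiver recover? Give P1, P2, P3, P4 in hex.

P1 = 0x70, P2 = 0xE9, P3 = 0x1C, P4 = 0xF5

CTR decryption: S_i = E(K, T_i) where T_i is the counter for block i; P_i = C_i ⊕ S_i.
Only C3 changed, to 0x88. In CTR, a change in C_i flips the same bit in P_i only; the keystream is unaffected. Decrypting the received ciphertext:
P1: T = 0x62, S = E(K, T) = 0x8C; 0xFC ⊕ 0x8C = 0x70.
P2: T = 0x63, S = E(K, T) = 0x88; 0x61 ⊕ 0x88 = 0xE9.
P3: T = 0x64, S = E(K, T) = 0x94; 0x88 ⊕ 0x94 = 0x1C.
P4: T = 0x65, S = E(K, T) = 0x90; 0x65 ⊕ 0x90 = 0xF5.
Blocks that differ from the original plaintext: P3.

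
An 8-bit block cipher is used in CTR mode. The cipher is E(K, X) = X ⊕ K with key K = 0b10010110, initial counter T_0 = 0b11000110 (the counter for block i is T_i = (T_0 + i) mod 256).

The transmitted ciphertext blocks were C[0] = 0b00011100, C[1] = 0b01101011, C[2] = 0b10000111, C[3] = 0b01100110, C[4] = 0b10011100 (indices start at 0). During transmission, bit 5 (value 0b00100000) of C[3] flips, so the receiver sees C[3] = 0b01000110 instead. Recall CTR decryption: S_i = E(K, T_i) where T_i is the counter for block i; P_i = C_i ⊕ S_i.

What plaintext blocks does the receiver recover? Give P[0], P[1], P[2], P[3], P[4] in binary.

Only C[3] changed, to 0b01000110. In CTR, a change in C_i flips the same bit in P_i only; the keystream is unaffected. Decrypting the received ciphertext:
P[0]: T = 0b11000110, S = E(K, T) = 0b01010000; 0b00011100 ⊕ 0b01010000 = 0b01001100.
P[1]: T = 0b11000111, S = E(K, T) = 0b01010001; 0b01101011 ⊕ 0b01010001 = 0b00111010.
P[2]: T = 0b11001000, S = E(K, T) = 0b01011110; 0b10000111 ⊕ 0b01011110 = 0b11011001.
P[3]: T = 0b11001001, S = E(K, T) = 0b01011111; 0b01000110 ⊕ 0b01011111 = 0b00011001.
P[4]: T = 0b11001010, S = E(K, T) = 0b01011100; 0b10011100 ⊕ 0b01011100 = 0b11000000.
Blocks that differ from the original plaintext: P[3].

P[0] = 0b01001100, P[1] = 0b00111010, P[2] = 0b11011001, P[3] = 0b00011001, P[4] = 0b11000000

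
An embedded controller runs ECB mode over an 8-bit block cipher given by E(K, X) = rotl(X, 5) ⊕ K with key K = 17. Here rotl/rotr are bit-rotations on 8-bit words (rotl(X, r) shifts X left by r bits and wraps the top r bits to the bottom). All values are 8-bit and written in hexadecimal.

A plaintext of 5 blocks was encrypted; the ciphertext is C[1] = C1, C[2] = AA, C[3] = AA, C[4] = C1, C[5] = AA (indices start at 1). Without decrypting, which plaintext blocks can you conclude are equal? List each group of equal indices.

P[1] = P[4]; P[2] = P[3] = P[5]

ECB encrypts each block independently with the same key, so equal ciphertext blocks imply equal plaintext blocks.
C[1] = C[4] = C1, so P[1] = P[4].
C[2] = C[3] = C[5] = AA, so P[2] = P[3] = P[5].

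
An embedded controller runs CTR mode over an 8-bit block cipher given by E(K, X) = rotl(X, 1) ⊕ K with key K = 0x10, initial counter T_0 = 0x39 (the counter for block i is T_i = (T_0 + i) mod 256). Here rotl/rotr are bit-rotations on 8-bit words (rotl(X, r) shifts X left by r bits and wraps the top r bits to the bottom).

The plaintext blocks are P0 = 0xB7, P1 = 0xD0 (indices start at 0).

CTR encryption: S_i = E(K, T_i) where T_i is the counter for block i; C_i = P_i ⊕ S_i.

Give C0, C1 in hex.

C0 = 0xD5, C1 = 0xB4

C0: T = 0x39, S = E(K, T) = 0x62; 0xB7 ⊕ 0x62 = 0xD5.
C1: T = 0x3A, S = E(K, T) = 0x64; 0xD0 ⊕ 0x64 = 0xB4.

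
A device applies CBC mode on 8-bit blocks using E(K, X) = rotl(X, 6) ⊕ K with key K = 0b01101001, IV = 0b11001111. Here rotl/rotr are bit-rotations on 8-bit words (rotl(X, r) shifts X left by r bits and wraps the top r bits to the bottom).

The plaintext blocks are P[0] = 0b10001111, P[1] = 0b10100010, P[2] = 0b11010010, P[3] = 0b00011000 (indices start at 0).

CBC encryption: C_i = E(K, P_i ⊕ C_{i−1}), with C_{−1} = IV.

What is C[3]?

C[0]: P[0] ⊕ 0b11001111 = 0b01000000; E(K, 0b01000000) = 0b01111001.
C[1]: P[1] ⊕ 0b01111001 = 0b11011011; E(K, 0b11011011) = 0b10011111.
C[2]: P[2] ⊕ 0b10011111 = 0b01001101; E(K, 0b01001101) = 0b00111010.
C[3]: P[3] ⊕ 0b00111010 = 0b00100010; E(K, 0b00100010) = 0b11100001.

C[3] = 0b11100001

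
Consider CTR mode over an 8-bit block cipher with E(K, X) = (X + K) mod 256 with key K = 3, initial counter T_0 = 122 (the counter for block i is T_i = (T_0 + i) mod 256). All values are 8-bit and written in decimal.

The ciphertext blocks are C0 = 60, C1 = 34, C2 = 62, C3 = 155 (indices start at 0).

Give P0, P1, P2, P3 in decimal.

P0 = 65, P1 = 92, P2 = 65, P3 = 27

CTR decryption: S_i = E(K, T_i) where T_i is the counter for block i; P_i = C_i ⊕ S_i.
P0: T = 122, S = E(K, T) = 125; 60 ⊕ 125 = 65.
P1: T = 123, S = E(K, T) = 126; 34 ⊕ 126 = 92.
P2: T = 124, S = E(K, T) = 127; 62 ⊕ 127 = 65.
P3: T = 125, S = E(K, T) = 128; 155 ⊕ 128 = 27.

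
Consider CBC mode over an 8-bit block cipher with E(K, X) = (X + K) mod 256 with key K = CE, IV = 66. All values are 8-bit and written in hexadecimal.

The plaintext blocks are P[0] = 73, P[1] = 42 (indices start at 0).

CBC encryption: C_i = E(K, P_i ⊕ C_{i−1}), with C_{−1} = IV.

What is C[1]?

C[0]: P[0] ⊕ 66 = 15; E(K, 15) = E3.
C[1]: P[1] ⊕ E3 = A1; E(K, A1) = 6F.

C[1] = 6F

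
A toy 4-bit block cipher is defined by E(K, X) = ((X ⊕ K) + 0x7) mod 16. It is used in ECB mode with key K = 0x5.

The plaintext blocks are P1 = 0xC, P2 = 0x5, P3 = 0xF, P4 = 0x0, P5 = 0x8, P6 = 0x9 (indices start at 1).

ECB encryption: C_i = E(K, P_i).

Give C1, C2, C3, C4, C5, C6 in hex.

C1 = 0x0, C2 = 0x7, C3 = 0x1, C4 = 0xC, C5 = 0x4, C6 = 0x3

C1: E(K, 0xC) = 0x0.
C2: E(K, 0x5) = 0x7.
C3: E(K, 0xF) = 0x1.
C4: E(K, 0x0) = 0xC.
C5: E(K, 0x8) = 0x4.
C6: E(K, 0x9) = 0x3.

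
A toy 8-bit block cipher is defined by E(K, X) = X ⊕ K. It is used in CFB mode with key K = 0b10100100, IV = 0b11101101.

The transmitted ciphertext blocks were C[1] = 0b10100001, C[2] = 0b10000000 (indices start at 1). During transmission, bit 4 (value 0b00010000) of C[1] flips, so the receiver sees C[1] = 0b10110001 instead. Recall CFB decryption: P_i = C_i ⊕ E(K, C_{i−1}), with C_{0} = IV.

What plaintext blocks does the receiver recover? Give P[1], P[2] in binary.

Only C[1] changed, to 0b10110001. In CFB, a change in C_i flips the same bit in P_i and garbles P_{i+1}. Decrypting the received ciphertext:
P[1]: E(K, 0b11101101) = 0b01001001; 0b10110001 ⊕ 0b01001001 = 0b11111000.
P[2]: E(K, 0b10110001) = 0b00010101; 0b10000000 ⊕ 0b00010101 = 0b10010101.
Blocks that differ from the original plaintext: P[1], P[2].

P[1] = 0b11111000, P[2] = 0b10010101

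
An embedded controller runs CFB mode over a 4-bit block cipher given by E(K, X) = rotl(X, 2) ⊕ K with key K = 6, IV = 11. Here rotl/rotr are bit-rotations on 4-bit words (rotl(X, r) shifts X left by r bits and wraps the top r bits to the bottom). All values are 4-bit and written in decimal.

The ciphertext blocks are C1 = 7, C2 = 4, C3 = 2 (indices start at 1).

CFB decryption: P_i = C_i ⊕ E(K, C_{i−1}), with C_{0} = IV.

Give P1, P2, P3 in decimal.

P1 = 15, P2 = 15, P3 = 5

P1: E(K, 11) = 8; 7 ⊕ 8 = 15.
P2: E(K, 7) = 11; 4 ⊕ 11 = 15.
P3: E(K, 4) = 7; 2 ⊕ 7 = 5.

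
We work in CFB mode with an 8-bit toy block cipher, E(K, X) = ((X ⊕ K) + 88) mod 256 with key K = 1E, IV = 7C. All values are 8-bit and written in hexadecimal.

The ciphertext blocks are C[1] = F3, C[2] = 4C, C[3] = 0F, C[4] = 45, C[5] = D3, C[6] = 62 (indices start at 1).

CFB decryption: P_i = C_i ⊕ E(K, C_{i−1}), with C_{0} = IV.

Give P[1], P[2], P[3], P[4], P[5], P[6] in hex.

P[1]: E(K, 7C) = EA; F3 ⊕ EA = 19.
P[2]: E(K, F3) = 75; 4C ⊕ 75 = 39.
P[3]: E(K, 4C) = DA; 0F ⊕ DA = D5.
P[4]: E(K, 0F) = 99; 45 ⊕ 99 = DC.
P[5]: E(K, 45) = E3; D3 ⊕ E3 = 30.
P[6]: E(K, D3) = 55; 62 ⊕ 55 = 37.

P[1] = 19, P[2] = 39, P[3] = D5, P[4] = DC, P[5] = 30, P[6] = 37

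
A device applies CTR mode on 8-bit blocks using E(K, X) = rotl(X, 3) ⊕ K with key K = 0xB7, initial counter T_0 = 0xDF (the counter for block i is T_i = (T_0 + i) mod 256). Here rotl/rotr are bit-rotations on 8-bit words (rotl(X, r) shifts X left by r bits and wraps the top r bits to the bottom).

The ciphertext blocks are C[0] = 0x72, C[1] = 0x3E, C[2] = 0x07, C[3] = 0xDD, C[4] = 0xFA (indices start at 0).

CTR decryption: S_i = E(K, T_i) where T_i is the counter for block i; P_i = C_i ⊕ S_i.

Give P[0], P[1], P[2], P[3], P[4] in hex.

P[0] = 0x3B, P[1] = 0x8E, P[2] = 0xBF, P[3] = 0x7D, P[4] = 0x52

P[0]: T = 0xDF, S = E(K, T) = 0x49; 0x72 ⊕ 0x49 = 0x3B.
P[1]: T = 0xE0, S = E(K, T) = 0xB0; 0x3E ⊕ 0xB0 = 0x8E.
P[2]: T = 0xE1, S = E(K, T) = 0xB8; 0x07 ⊕ 0xB8 = 0xBF.
P[3]: T = 0xE2, S = E(K, T) = 0xA0; 0xDD ⊕ 0xA0 = 0x7D.
P[4]: T = 0xE3, S = E(K, T) = 0xA8; 0xFA ⊕ 0xA8 = 0x52.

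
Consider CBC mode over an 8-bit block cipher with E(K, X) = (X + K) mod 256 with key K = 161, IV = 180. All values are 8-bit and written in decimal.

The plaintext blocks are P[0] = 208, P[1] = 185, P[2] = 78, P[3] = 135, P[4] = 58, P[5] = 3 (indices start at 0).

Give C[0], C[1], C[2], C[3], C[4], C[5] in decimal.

CBC encryption: C_i = E(K, P_i ⊕ C_{i−1}), with C_{−1} = IV.
C[0]: P[0] ⊕ 180 = 100; E(K, 100) = 5.
C[1]: P[1] ⊕ 5 = 188; E(K, 188) = 93.
C[2]: P[2] ⊕ 93 = 19; E(K, 19) = 180.
C[3]: P[3] ⊕ 180 = 51; E(K, 51) = 212.
C[4]: P[4] ⊕ 212 = 238; E(K, 238) = 143.
C[5]: P[5] ⊕ 143 = 140; E(K, 140) = 45.

C[0] = 5, C[1] = 93, C[2] = 180, C[3] = 212, C[4] = 143, C[5] = 45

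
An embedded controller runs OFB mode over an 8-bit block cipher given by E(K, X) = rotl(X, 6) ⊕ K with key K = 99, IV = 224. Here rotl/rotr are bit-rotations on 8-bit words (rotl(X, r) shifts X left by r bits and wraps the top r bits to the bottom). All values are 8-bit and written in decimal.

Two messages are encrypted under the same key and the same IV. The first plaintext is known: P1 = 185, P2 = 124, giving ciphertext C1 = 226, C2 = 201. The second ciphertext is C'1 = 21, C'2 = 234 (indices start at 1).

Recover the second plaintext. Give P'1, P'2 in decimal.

P'1 = 78, P'2 = 95

In OFB with a reused IV, both messages share the same keystream S_i, so C_i ⊕ C'_i = P_i ⊕ P'_i and thus P'_i = P_i ⊕ C_i ⊕ C'_i.
P'1: 185 ⊕ 226 ⊕ 21 = 78.
P'2: 124 ⊕ 201 ⊕ 234 = 95.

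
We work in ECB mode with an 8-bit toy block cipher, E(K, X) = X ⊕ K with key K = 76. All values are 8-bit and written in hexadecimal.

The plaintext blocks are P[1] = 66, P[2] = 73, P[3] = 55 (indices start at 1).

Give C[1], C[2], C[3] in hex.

C[1] = 10, C[2] = 05, C[3] = 23

ECB encryption: C_i = E(K, P_i).
C[1]: E(K, 66) = 10.
C[2]: E(K, 73) = 05.
C[3]: E(K, 55) = 23.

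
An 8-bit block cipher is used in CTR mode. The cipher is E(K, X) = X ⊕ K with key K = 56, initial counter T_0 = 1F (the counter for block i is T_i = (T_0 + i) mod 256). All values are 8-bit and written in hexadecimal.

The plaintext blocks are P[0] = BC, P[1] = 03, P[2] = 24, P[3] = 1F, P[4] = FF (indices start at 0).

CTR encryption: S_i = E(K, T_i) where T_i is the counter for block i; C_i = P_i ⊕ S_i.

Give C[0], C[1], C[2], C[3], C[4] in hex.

C[0] = F5, C[1] = 75, C[2] = 53, C[3] = 6B, C[4] = 8A

C[0]: T = 1F, S = E(K, T) = 49; BC ⊕ 49 = F5.
C[1]: T = 20, S = E(K, T) = 76; 03 ⊕ 76 = 75.
C[2]: T = 21, S = E(K, T) = 77; 24 ⊕ 77 = 53.
C[3]: T = 22, S = E(K, T) = 74; 1F ⊕ 74 = 6B.
C[4]: T = 23, S = E(K, T) = 75; FF ⊕ 75 = 8A.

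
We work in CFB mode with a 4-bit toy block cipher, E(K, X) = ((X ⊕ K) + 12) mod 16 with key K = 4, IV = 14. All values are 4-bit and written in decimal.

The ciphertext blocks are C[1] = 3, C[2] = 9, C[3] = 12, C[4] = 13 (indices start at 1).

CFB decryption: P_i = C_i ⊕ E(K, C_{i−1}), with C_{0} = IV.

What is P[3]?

P[3] = 5

P[3]: E(K, 9) = 9; 12 ⊕ 9 = 5.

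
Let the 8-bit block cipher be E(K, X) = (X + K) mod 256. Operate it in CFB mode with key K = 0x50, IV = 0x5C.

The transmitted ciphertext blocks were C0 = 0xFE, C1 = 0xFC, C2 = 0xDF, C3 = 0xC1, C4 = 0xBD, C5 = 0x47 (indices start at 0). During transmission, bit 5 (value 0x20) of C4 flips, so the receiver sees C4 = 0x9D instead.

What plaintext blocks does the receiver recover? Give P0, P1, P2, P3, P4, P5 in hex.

CFB decryption: P_i = C_i ⊕ E(K, C_{i−1}), with C_{−1} = IV.
Only C4 changed, to 0x9D. In CFB, a change in C_i flips the same bit in P_i and garbles P_{i+1}. Decrypting the received ciphertext:
P0: E(K, 0x5C) = 0xAC; 0xFE ⊕ 0xAC = 0x52.
P1: E(K, 0xFE) = 0x4E; 0xFC ⊕ 0x4E = 0xB2.
P2: E(K, 0xFC) = 0x4C; 0xDF ⊕ 0x4C = 0x93.
P3: E(K, 0xDF) = 0x2F; 0xC1 ⊕ 0x2F = 0xEE.
P4: E(K, 0xC1) = 0x11; 0x9D ⊕ 0x11 = 0x8C.
P5: E(K, 0x9D) = 0xED; 0x47 ⊕ 0xED = 0xAA.
Blocks that differ from the original plaintext: P4, P5.

P0 = 0x52, P1 = 0xB2, P2 = 0x93, P3 = 0xEE, P4 = 0x8C, P5 = 0xAA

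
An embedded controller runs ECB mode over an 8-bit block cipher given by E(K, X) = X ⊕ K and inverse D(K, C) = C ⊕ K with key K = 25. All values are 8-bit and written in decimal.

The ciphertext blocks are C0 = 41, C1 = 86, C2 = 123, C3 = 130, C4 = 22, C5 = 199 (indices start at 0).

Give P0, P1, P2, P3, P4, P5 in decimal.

P0 = 48, P1 = 79, P2 = 98, P3 = 155, P4 = 15, P5 = 222

ECB decryption: P_i = D(K, C_i).
P0: D(K, 41) = 48.
P1: D(K, 86) = 79.
P2: D(K, 123) = 98.
P3: D(K, 130) = 155.
P4: D(K, 22) = 15.
P5: D(K, 199) = 222.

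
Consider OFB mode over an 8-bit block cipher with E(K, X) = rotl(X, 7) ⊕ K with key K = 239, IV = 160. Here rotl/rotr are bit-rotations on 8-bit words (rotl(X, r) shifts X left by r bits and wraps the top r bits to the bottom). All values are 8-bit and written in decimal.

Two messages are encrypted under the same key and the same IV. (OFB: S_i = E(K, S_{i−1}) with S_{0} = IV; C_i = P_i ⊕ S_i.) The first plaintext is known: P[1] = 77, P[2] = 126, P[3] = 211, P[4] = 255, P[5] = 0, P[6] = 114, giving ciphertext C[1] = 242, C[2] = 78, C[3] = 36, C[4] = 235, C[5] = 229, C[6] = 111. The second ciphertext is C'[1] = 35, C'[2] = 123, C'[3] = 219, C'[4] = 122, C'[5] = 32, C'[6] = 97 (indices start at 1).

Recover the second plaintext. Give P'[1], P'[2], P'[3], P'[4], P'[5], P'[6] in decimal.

P'[1] = 156, P'[2] = 75, P'[3] = 44, P'[4] = 110, P'[5] = 197, P'[6] = 124

In OFB with a reused IV, both messages share the same keystream S_i, so C_i ⊕ C'_i = P_i ⊕ P'_i and thus P'_i = P_i ⊕ C_i ⊕ C'_i.
P'[1]: 77 ⊕ 242 ⊕ 35 = 156.
P'[2]: 126 ⊕ 78 ⊕ 123 = 75.
P'[3]: 211 ⊕ 36 ⊕ 219 = 44.
P'[4]: 255 ⊕ 235 ⊕ 122 = 110.
P'[5]: 0 ⊕ 229 ⊕ 32 = 197.
P'[6]: 114 ⊕ 111 ⊕ 97 = 124.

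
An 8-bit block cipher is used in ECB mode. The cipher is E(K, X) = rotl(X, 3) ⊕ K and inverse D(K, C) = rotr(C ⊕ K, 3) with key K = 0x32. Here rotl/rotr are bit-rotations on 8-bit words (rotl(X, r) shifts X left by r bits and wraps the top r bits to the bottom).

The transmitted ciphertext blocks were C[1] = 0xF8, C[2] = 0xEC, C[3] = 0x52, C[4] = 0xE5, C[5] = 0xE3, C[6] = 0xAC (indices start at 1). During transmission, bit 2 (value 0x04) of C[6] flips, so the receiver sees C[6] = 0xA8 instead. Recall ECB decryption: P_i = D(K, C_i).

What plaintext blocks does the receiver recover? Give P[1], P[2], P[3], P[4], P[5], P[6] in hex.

Only C[6] changed, to 0xA8. In ECB, a change in C_i affects only P_i. Decrypting the received ciphertext:
P[1]: D(K, 0xF8) = 0x59.
P[2]: D(K, 0xEC) = 0xDB.
P[3]: D(K, 0x52) = 0x0C.
P[4]: D(K, 0xE5) = 0xFA.
P[5]: D(K, 0xE3) = 0x3A.
P[6]: D(K, 0xA8) = 0x53.
Blocks that differ from the original plaintext: P[6].

P[1] = 0x59, P[2] = 0xDB, P[3] = 0x0C, P[4] = 0xFA, P[5] = 0x3A, P[6] = 0x53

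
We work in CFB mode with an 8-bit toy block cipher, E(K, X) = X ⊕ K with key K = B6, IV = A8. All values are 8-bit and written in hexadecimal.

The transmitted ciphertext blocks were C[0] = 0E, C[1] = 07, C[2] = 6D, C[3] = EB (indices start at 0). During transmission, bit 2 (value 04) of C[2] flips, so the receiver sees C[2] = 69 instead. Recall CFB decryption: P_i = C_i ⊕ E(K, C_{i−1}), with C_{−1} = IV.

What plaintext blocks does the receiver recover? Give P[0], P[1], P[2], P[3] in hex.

Only C[2] changed, to 69. In CFB, a change in C_i flips the same bit in P_i and garbles P_{i+1}. Decrypting the received ciphertext:
P[0]: E(K, A8) = 1E; 0E ⊕ 1E = 10.
P[1]: E(K, 0E) = B8; 07 ⊕ B8 = BF.
P[2]: E(K, 07) = B1; 69 ⊕ B1 = D8.
P[3]: E(K, 69) = DF; EB ⊕ DF = 34.
Blocks that differ from the original plaintext: P[2], P[3].

P[0] = 10, P[1] = BF, P[2] = D8, P[3] = 34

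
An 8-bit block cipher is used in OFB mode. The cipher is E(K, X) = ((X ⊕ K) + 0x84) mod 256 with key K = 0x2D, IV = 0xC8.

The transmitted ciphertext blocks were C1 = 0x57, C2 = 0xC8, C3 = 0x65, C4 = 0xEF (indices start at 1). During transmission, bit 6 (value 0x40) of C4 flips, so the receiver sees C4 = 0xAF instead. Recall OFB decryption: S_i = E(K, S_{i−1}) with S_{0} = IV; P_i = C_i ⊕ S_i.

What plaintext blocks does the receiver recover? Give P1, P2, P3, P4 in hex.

P1 = 0x3E, P2 = 0x00, P3 = 0x0C, P4 = 0x67

Only C4 changed, to 0xAF. In OFB, a change in C_i flips the same bit in P_i only; the keystream is unaffected. Decrypting the received ciphertext:
P1: S = E(K, 0xC8) = 0x69; 0x57 ⊕ 0x69 = 0x3E.
P2: S = E(K, 0x69) = 0xC8; 0xC8 ⊕ 0xC8 = 0x00.
P3: S = E(K, 0xC8) = 0x69; 0x65 ⊕ 0x69 = 0x0C.
P4: S = E(K, 0x69) = 0xC8; 0xAF ⊕ 0xC8 = 0x67.
Blocks that differ from the original plaintext: P4.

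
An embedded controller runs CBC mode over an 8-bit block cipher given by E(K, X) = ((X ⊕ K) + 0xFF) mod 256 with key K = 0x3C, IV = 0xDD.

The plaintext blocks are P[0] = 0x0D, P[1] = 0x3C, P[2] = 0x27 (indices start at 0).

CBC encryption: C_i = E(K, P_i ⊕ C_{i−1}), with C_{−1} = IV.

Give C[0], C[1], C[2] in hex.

C[0] = 0xEB, C[1] = 0xEA, C[2] = 0xF0

C[0]: P[0] ⊕ 0xDD = 0xD0; E(K, 0xD0) = 0xEB.
C[1]: P[1] ⊕ 0xEB = 0xD7; E(K, 0xD7) = 0xEA.
C[2]: P[2] ⊕ 0xEA = 0xCD; E(K, 0xCD) = 0xF0.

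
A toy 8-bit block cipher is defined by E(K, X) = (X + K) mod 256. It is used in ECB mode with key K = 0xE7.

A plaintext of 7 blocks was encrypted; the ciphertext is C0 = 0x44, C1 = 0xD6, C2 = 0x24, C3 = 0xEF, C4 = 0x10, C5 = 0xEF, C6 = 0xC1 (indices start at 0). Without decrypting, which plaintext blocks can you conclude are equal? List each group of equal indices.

P3 = P5

ECB encrypts each block independently with the same key, so equal ciphertext blocks imply equal plaintext blocks.
C3 = C5 = 0xEF, so P3 = P5.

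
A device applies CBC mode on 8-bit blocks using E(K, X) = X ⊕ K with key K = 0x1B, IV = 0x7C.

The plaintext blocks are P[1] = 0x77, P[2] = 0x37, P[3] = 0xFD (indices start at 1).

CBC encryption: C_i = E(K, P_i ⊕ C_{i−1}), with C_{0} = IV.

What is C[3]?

C[3] = 0xDA

C[1]: P[1] ⊕ 0x7C = 0x0B; E(K, 0x0B) = 0x10.
C[2]: P[2] ⊕ 0x10 = 0x27; E(K, 0x27) = 0x3C.
C[3]: P[3] ⊕ 0x3C = 0xC1; E(K, 0xC1) = 0xDA.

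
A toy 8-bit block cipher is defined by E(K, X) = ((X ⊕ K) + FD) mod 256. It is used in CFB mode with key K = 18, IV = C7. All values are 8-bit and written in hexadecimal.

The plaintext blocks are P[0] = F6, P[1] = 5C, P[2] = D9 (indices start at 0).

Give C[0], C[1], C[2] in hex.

C[0] = 2A, C[1] = 73, C[2] = B1

CFB encryption: C_i = P_i ⊕ E(K, C_{i−1}), with C_{−1} = IV.
C[0]: E(K, C7) = DC; F6 ⊕ DC = 2A.
C[1]: E(K, 2A) = 2F; 5C ⊕ 2F = 73.
C[2]: E(K, 73) = 68; D9 ⊕ 68 = B1.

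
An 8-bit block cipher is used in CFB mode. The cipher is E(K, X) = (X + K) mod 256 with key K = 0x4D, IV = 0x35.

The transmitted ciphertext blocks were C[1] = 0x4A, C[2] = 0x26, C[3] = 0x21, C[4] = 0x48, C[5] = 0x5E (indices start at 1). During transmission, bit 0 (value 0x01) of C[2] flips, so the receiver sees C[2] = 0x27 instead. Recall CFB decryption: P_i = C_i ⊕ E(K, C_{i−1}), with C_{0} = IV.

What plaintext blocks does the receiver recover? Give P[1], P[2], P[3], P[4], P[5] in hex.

P[1] = 0xC8, P[2] = 0xB0, P[3] = 0x55, P[4] = 0x26, P[5] = 0xCB

Only C[2] changed, to 0x27. In CFB, a change in C_i flips the same bit in P_i and garbles P_{i+1}. Decrypting the received ciphertext:
P[1]: E(K, 0x35) = 0x82; 0x4A ⊕ 0x82 = 0xC8.
P[2]: E(K, 0x4A) = 0x97; 0x27 ⊕ 0x97 = 0xB0.
P[3]: E(K, 0x27) = 0x74; 0x21 ⊕ 0x74 = 0x55.
P[4]: E(K, 0x21) = 0x6E; 0x48 ⊕ 0x6E = 0x26.
P[5]: E(K, 0x48) = 0x95; 0x5E ⊕ 0x95 = 0xCB.
Blocks that differ from the original plaintext: P[2], P[3].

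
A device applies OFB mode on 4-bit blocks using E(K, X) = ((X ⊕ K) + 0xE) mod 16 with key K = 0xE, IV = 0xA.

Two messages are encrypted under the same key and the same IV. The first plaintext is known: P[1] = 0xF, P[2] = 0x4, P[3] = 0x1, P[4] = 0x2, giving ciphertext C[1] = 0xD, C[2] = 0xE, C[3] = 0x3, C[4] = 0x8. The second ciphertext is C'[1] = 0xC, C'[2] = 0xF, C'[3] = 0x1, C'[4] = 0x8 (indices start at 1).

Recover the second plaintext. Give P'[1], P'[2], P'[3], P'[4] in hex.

P'[1] = 0xE, P'[2] = 0x5, P'[3] = 0x3, P'[4] = 0x2

In OFB with a reused IV, both messages share the same keystream S_i, so C_i ⊕ C'_i = P_i ⊕ P'_i and thus P'_i = P_i ⊕ C_i ⊕ C'_i.
P'[1]: 0xF ⊕ 0xD ⊕ 0xC = 0xE.
P'[2]: 0x4 ⊕ 0xE ⊕ 0xF = 0x5.
P'[3]: 0x1 ⊕ 0x3 ⊕ 0x1 = 0x3.
P'[4]: 0x2 ⊕ 0x8 ⊕ 0x8 = 0x2.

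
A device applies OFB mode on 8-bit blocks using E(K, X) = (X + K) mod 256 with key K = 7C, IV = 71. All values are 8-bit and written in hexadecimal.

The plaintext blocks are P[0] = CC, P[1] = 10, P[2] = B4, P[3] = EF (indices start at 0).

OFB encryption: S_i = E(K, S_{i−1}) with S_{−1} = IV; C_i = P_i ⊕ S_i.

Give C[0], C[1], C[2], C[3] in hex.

C[0] = 21, C[1] = 79, C[2] = 51, C[3] = 8E

C[0]: S = E(K, 71) = ED; CC ⊕ ED = 21.
C[1]: S = E(K, ED) = 69; 10 ⊕ 69 = 79.
C[2]: S = E(K, 69) = E5; B4 ⊕ E5 = 51.
C[3]: S = E(K, E5) = 61; EF ⊕ 61 = 8E.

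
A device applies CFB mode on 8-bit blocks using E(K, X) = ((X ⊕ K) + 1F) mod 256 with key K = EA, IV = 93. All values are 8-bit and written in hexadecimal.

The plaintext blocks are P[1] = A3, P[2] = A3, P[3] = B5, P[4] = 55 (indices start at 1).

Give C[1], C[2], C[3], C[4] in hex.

CFB encryption: C_i = P_i ⊕ E(K, C_{i−1}), with C_{0} = IV.
C[1]: E(K, 93) = 98; A3 ⊕ 98 = 3B.
C[2]: E(K, 3B) = F0; A3 ⊕ F0 = 53.
C[3]: E(K, 53) = D8; B5 ⊕ D8 = 6D.
C[4]: E(K, 6D) = A6; 55 ⊕ A6 = F3.

C[1] = 3B, C[2] = 53, C[3] = 6D, C[4] = F3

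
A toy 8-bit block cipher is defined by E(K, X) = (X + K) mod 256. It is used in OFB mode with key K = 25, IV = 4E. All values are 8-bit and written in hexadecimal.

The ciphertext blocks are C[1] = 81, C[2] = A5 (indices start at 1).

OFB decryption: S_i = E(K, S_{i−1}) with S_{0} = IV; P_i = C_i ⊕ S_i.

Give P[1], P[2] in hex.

P[1]: S = E(K, 4E) = 73; 81 ⊕ 73 = F2.
P[2]: S = E(K, 73) = 98; A5 ⊕ 98 = 3D.

P[1] = F2, P[2] = 3D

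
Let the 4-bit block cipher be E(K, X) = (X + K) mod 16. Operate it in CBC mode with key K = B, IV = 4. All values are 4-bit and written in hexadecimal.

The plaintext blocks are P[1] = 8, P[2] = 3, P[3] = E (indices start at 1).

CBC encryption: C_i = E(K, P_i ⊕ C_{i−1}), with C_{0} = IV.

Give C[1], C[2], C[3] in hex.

C[1]: P[1] ⊕ 4 = C; E(K, C) = 7.
C[2]: P[2] ⊕ 7 = 4; E(K, 4) = F.
C[3]: P[3] ⊕ F = 1; E(K, 1) = C.

C[1] = 7, C[2] = F, C[3] = C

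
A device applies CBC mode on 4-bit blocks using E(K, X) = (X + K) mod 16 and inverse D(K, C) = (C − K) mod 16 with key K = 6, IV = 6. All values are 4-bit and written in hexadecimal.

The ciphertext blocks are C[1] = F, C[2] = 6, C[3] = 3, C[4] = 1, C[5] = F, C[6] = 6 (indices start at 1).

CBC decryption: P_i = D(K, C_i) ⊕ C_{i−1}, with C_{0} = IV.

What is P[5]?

P[5] = 8

P[5]: D(K, F) = 9; 9 ⊕ 1 = 8.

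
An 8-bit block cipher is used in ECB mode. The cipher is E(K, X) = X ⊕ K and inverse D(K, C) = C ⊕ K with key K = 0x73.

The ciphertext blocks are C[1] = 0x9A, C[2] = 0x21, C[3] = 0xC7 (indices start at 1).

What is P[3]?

P[3] = 0xB4

ECB decryption: P_i = D(K, C_i).
P[3]: D(K, 0xC7) = 0xB4.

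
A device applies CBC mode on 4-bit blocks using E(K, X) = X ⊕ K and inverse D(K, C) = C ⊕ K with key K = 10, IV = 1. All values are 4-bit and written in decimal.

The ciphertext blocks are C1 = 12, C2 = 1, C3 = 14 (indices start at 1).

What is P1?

P1 = 7

CBC decryption: P_i = D(K, C_i) ⊕ C_{i−1}, with C_{0} = IV.
P1: D(K, 12) = 6; 6 ⊕ 1 = 7.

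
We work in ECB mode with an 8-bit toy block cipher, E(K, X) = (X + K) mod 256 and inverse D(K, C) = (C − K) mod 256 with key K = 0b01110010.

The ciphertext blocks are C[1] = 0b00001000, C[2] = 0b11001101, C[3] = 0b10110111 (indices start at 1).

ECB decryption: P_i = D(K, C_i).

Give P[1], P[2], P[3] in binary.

P[1]: D(K, 0b00001000) = 0b10010110.
P[2]: D(K, 0b11001101) = 0b01011011.
P[3]: D(K, 0b10110111) = 0b01000101.

P[1] = 0b10010110, P[2] = 0b01011011, P[3] = 0b01000101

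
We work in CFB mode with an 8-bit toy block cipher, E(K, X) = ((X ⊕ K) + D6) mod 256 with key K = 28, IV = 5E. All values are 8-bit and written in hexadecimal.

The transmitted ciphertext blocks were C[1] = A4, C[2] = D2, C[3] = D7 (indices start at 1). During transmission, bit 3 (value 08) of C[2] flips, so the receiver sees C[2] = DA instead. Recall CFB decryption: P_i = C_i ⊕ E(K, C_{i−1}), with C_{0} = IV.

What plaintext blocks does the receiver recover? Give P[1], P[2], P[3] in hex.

P[1] = E8, P[2] = B8, P[3] = 1F

Only C[2] changed, to DA. In CFB, a change in C_i flips the same bit in P_i and garbles P_{i+1}. Decrypting the received ciphertext:
P[1]: E(K, 5E) = 4C; A4 ⊕ 4C = E8.
P[2]: E(K, A4) = 62; DA ⊕ 62 = B8.
P[3]: E(K, DA) = C8; D7 ⊕ C8 = 1F.
Blocks that differ from the original plaintext: P[2], P[3].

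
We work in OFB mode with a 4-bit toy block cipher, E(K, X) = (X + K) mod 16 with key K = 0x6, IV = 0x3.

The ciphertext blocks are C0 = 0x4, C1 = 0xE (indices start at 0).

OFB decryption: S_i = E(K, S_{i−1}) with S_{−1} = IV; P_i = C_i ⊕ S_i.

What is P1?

P0: S = E(K, 0x3) = 0x9; 0x4 ⊕ 0x9 = 0xD.
P1: S = E(K, 0x9) = 0xF; 0xE ⊕ 0xF = 0x1.

P1 = 0x1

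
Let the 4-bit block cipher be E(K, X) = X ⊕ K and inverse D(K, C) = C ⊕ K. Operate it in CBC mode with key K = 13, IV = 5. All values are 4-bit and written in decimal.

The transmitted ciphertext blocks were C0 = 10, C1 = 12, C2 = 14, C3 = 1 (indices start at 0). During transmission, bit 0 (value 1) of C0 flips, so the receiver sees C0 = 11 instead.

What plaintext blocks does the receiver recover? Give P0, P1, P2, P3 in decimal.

P0 = 3, P1 = 10, P2 = 15, P3 = 2

CBC decryption: P_i = D(K, C_i) ⊕ C_{i−1}, with C_{−1} = IV.
Only C0 changed, to 11. In CBC, a change in C_i garbles P_i and flips the same bit in P_{i+1}. Decrypting the received ciphertext:
P0: D(K, 11) = 6; 6 ⊕ 5 = 3.
P1: D(K, 12) = 1; 1 ⊕ 11 = 10.
P2: D(K, 14) = 3; 3 ⊕ 12 = 15.
P3: D(K, 1) = 12; 12 ⊕ 14 = 2.
Blocks that differ from the original plaintext: P0, P1.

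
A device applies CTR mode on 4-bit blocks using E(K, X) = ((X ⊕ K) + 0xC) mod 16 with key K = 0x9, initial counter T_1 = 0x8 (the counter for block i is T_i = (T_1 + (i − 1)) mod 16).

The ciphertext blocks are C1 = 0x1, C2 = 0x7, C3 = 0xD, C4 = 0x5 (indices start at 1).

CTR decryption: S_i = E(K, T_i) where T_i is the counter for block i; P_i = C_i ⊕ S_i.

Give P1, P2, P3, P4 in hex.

P1: T = 0x8, S = E(K, T) = 0xD; 0x1 ⊕ 0xD = 0xC.
P2: T = 0x9, S = E(K, T) = 0xC; 0x7 ⊕ 0xC = 0xB.
P3: T = 0xA, S = E(K, T) = 0xF; 0xD ⊕ 0xF = 0x2.
P4: T = 0xB, S = E(K, T) = 0xE; 0x5 ⊕ 0xE = 0xB.

P1 = 0xC, P2 = 0xB, P3 = 0x2, P4 = 0xB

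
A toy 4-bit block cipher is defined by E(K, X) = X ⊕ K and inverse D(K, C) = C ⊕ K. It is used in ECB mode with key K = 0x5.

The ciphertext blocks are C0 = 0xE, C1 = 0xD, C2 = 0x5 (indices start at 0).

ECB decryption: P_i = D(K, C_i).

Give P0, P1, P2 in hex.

P0: D(K, 0xE) = 0xB.
P1: D(K, 0xD) = 0x8.
P2: D(K, 0x5) = 0x0.

P0 = 0xB, P1 = 0x8, P2 = 0x0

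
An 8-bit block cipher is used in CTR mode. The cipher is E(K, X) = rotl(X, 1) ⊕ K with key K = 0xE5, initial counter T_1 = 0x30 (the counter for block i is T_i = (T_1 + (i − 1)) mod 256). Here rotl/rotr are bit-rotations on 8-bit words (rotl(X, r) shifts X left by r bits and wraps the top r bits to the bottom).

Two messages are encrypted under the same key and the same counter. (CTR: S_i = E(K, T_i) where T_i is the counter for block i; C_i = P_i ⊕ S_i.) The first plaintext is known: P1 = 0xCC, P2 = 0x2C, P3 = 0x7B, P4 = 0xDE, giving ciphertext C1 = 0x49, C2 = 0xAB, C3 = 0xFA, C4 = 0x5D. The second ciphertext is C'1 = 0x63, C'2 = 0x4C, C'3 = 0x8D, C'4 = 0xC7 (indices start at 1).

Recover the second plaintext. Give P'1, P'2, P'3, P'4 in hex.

In CTR with a reused counter, both messages share the same keystream S_i, so C_i ⊕ C'_i = P_i ⊕ P'_i and thus P'_i = P_i ⊕ C_i ⊕ C'_i.
P'1: 0xCC ⊕ 0x49 ⊕ 0x63 = 0xE6.
P'2: 0x2C ⊕ 0xAB ⊕ 0x4C = 0xCB.
P'3: 0x7B ⊕ 0xFA ⊕ 0x8D = 0x0C.
P'4: 0xDE ⊕ 0x5D ⊕ 0xC7 = 0x44.

P'1 = 0xE6, P'2 = 0xCB, P'3 = 0x0C, P'4 = 0x44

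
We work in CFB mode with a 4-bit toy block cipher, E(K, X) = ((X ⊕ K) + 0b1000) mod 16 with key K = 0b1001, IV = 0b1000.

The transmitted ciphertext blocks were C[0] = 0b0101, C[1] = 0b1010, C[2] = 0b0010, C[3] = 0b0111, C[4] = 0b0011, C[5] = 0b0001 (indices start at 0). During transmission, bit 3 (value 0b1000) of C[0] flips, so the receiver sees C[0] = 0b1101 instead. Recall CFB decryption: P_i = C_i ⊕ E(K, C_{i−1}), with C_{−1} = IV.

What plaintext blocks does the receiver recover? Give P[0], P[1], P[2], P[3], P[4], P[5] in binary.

P[0] = 0b0100, P[1] = 0b0110, P[2] = 0b1001, P[3] = 0b0100, P[4] = 0b0101, P[5] = 0b0011

Only C[0] changed, to 0b1101. In CFB, a change in C_i flips the same bit in P_i and garbles P_{i+1}. Decrypting the received ciphertext:
P[0]: E(K, 0b1000) = 0b1001; 0b1101 ⊕ 0b1001 = 0b0100.
P[1]: E(K, 0b1101) = 0b1100; 0b1010 ⊕ 0b1100 = 0b0110.
P[2]: E(K, 0b1010) = 0b1011; 0b0010 ⊕ 0b1011 = 0b1001.
P[3]: E(K, 0b0010) = 0b0011; 0b0111 ⊕ 0b0011 = 0b0100.
P[4]: E(K, 0b0111) = 0b0110; 0b0011 ⊕ 0b0110 = 0b0101.
P[5]: E(K, 0b0011) = 0b0010; 0b0001 ⊕ 0b0010 = 0b0011.
Blocks that differ from the original plaintext: P[0], P[1].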